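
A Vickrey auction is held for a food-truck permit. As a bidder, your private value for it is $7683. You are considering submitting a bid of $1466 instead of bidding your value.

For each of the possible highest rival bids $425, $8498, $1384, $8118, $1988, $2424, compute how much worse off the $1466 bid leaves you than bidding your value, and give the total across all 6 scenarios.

The deviation costs you only when the competing bid falls strictly between $1466 and $7683; elsewhere both bids give the same outcome.
$425: outcomes coincide → loss $0.
$8498: outcomes coincide → loss $0.
$1384: outcomes coincide → loss $0.
$8118: outcomes coincide → loss $0.
$1988: truthful payoff $5695, deviation payoff $0 → loss $5695.
$2424: truthful payoff $5259, deviation payoff $0 → loss $5259.
Total loss = $5695 + $5259 = $10954.
Because the price is fixed by the runner-up's bid, deviating from your value can only change a good outcome into a bad one — never the reverse.

$10954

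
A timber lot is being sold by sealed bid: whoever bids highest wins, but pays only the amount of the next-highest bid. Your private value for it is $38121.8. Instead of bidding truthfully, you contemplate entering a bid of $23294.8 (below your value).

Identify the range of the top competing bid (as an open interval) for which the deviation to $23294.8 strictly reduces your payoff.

If the competing bid is below $23294.8, both bids win at the same price — no difference.
If it is above $38121.8, both bids lose — no difference.
If it lies strictly between $23294.8 and $38121.8, bidding your value wins at a price below your value (positive payoff) while bidding $23294.8 loses (payoff 0).
So the deviation strictly hurts on the open interval ($23294.8, $38121.8).
In a second-price auction your bid sets only whether you win, not what you pay, so bidding your true value is weakly dominant.

($23294.8, $38121.8)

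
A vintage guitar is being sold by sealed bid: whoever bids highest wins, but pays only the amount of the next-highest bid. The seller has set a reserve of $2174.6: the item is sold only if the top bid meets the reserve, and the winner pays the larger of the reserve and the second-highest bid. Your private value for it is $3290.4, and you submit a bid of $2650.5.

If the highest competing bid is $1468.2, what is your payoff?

Your bid $2650.5 is the highest and exceeds the reserve.
Price = max(second-highest bid, reserve) = max($1468.2, $2174.6) = $2174.6.
Payoff = $3290.4 − $2174.6 = $1115.8.

$1115.8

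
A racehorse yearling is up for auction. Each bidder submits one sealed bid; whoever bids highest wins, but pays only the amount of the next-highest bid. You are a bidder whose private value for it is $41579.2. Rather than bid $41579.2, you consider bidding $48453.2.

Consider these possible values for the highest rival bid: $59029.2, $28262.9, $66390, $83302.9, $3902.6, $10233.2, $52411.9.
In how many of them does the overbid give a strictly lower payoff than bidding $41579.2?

The deviation hurts exactly when the highest competing bid lies strictly between $41579.2 and $48453.2 — overbidding then wins at a price above your value.
$59029.2: above both → same outcome either way.
$28262.9: below both → same outcome either way.
$66390: above both → same outcome either way.
$83302.9: above both → same outcome either way.
$3902.6: below both → same outcome either way.
$10233.2: below both → same outcome either way.
$52411.9: above both → same outcome either way.
Count: 0.

0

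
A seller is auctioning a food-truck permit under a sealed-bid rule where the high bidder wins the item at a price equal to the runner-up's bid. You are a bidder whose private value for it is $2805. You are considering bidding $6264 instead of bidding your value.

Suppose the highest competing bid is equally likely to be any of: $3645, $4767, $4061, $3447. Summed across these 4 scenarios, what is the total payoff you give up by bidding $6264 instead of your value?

$4700

The deviation costs you only when the competing bid falls strictly between $2805 and $6264; elsewhere both bids give the same outcome.
$3645: truthful payoff $0, deviation payoff −$840 → loss $840.
$4767: truthful payoff $0, deviation payoff −$1962 → loss $1962.
$4061: truthful payoff $0, deviation payoff −$1256 → loss $1256.
$3447: truthful payoff $0, deviation payoff −$642 → loss $642.
Total loss = $840 + $1962 + $1256 + $642 = $4700.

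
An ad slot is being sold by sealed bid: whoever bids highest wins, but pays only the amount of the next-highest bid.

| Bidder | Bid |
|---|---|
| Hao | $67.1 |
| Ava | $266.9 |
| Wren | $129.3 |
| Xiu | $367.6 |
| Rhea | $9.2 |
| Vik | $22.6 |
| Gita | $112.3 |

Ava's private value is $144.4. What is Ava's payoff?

Highest bid: Xiu at $367.6, so Xiu wins.
Second-highest bid: Ava at $266.9 — that is the price the winner pays.
Ava did not win, so Ava pays nothing and receives nothing: payoff $0.

$0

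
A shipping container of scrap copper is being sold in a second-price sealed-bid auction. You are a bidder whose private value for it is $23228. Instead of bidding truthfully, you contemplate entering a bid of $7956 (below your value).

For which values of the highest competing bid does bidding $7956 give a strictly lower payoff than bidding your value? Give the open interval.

If the competing bid is below $7956, both bids win at the same price — no difference.
If it is above $23228, both bids lose — no difference.
If it lies strictly between $7956 and $23228, bidding your value wins at a price below your value (positive payoff) while bidding $7956 loses (payoff 0).
So the deviation strictly hurts on the open interval ($7956, $23228).

($7956, $23228)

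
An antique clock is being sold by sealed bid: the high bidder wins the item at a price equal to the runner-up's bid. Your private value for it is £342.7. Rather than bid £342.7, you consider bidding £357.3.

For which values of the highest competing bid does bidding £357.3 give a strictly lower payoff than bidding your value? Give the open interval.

(£342.7, £357.3)

If the competing bid is below £342.7, both bids win at the same price — no difference.
If it is above £357.3, both bids lose — no difference.
If it lies strictly between £342.7 and £357.3, bidding your value loses (payoff 0) while bidding £357.3 wins at a price above your value (payoff negative).
So the deviation strictly hurts on the open interval (£342.7, £357.3).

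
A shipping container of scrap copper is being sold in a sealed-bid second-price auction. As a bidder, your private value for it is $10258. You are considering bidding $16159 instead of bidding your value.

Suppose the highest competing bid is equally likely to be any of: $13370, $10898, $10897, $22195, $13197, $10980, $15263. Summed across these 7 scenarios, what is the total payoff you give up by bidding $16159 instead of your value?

$13057

The deviation costs you only when the competing bid falls strictly between $10258 and $16159; elsewhere both bids give the same outcome.
$13370: truthful payoff $0, deviation payoff −$3112 → loss $3112.
$10898: truthful payoff $0, deviation payoff −$640 → loss $640.
$10897: truthful payoff $0, deviation payoff −$639 → loss $639.
$22195: outcomes coincide → loss $0.
$13197: truthful payoff $0, deviation payoff −$2939 → loss $2939.
$10980: truthful payoff $0, deviation payoff −$722 → loss $722.
$15263: truthful payoff $0, deviation payoff −$5005 → loss $5005.
Total loss = $3112 + $640 + $639 + $2939 + $722 + $5005 = $13057.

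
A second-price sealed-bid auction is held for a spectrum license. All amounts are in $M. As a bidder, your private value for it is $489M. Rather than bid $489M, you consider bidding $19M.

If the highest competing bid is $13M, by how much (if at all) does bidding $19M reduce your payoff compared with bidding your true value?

Bidding your value $489M: you win (since $489M > $13M) and pay $13M. Payoff $476M.
Bidding $19M: you win and pay $13M. Payoff $489M − $13M = $476M.
Difference = $476M − $476M = $0M; both bids lead to the same outcome because the competing bid is below both your value and your alternative bid.
Truthful bidding weakly dominates here: raising your bid can only win items priced above your value, and lowering it can only forfeit items priced below.

$0M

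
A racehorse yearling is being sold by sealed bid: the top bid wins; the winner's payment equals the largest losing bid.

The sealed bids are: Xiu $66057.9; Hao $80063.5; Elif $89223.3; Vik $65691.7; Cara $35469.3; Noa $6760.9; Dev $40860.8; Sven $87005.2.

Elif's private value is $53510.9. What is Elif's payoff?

Highest bid: Elif at $89223.3, so Elif wins.
Second-highest bid: Sven at $87005.2 — that is the price the winner pays.
Elif's payoff = value − price = $53510.9 − $87005.2 = −$33494.3.

−$33494.3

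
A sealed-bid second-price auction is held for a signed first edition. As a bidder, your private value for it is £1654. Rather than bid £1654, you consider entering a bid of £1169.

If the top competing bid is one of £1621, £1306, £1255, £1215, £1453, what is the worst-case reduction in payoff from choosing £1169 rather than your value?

£439

£1621: truthful gives £33, deviation gives £0 → loss £33.
£1306: truthful gives £348, deviation gives £0 → loss £348.
£1255: truthful gives £399, deviation gives £0 → loss £399.
£1215: truthful gives £439, deviation gives £0 → loss £439.
£1453: truthful gives £201, deviation gives £0 → loss £201.
Maximum loss: £439.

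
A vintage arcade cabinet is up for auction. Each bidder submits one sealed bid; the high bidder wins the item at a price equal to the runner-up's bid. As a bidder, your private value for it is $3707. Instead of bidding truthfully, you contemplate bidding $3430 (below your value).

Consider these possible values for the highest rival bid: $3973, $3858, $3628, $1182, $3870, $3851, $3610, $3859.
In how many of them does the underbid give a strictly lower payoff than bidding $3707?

The deviation hurts exactly when the highest competing bid lies strictly between $3430 and $3707 — underbidding then forfeits a profitable win.
$3973: above both → same outcome either way.
$3858: above both → same outcome either way.
$3628: inside the interval → strictly worse (loss $79).
$1182: below both → same outcome either way.
$3870: above both → same outcome either way.
$3851: above both → same outcome either way.
$3610: inside the interval → strictly worse (loss $97).
$3859: above both → same outcome either way.
Count: 2.

2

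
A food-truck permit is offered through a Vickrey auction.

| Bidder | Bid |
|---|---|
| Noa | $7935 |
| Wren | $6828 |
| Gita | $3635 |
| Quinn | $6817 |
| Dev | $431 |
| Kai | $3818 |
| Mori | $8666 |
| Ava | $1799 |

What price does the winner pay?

$7935

Highest bid: Mori at $8666, so Mori wins.
Second-highest bid: Noa at $7935 — that is the price the winner pays.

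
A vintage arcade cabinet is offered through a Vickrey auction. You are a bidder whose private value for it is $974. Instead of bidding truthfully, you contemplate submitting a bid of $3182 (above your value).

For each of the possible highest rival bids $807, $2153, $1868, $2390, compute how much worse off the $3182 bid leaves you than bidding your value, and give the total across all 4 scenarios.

The deviation costs you only when the competing bid falls strictly between $974 and $3182; elsewhere both bids give the same outcome.
$807: outcomes coincide → loss $0.
$2153: truthful payoff $0, deviation payoff −$1179 → loss $1179.
$1868: truthful payoff $0, deviation payoff −$894 → loss $894.
$2390: truthful payoff $0, deviation payoff −$1416 → loss $1416.
Total loss = $1179 + $894 + $1416 = $3489.

$3489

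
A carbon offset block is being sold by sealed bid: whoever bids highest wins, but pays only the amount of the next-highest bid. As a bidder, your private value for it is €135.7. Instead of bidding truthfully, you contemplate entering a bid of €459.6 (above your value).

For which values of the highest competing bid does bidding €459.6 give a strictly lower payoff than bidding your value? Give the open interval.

If the competing bid is below €135.7, both bids win at the same price — no difference.
If it is above €459.6, both bids lose — no difference.
If it lies strictly between €135.7 and €459.6, bidding your value loses (payoff 0) while bidding €459.6 wins at a price above your value (payoff negative).
So the deviation strictly hurts on the open interval (€135.7, €459.6).
Truthful bidding weakly dominates here: raising your bid can only win items priced above your value, and lowering it can only forfeit items priced below.

(€135.7, €459.6)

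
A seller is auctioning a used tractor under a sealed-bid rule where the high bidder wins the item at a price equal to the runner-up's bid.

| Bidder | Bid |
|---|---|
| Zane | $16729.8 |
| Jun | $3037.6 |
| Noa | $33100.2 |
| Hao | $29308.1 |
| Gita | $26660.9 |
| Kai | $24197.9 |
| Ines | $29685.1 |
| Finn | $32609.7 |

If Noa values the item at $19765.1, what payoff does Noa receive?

Highest bid: Noa at $33100.2, so Noa wins.
Second-highest bid: Finn at $32609.7 — that is the price the winner pays.
Noa's payoff = value − price = $19765.1 − $32609.7 = −$12844.6.

−$12844.6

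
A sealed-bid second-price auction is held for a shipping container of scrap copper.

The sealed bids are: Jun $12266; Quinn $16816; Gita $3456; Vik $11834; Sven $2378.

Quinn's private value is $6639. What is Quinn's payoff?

Highest bid: Quinn at $16816, so Quinn wins.
Second-highest bid: Jun at $12266 — that is the price the winner pays.
Quinn's payoff = value − price = $6639 − $12266 = −$5627.

−$5627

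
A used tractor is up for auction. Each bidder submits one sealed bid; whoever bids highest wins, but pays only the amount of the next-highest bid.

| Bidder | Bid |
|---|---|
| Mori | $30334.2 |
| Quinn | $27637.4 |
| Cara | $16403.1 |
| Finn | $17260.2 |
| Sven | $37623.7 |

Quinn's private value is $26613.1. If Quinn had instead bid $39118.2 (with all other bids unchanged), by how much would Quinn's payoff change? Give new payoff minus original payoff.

−$11010.6

The highest bid among the other bidders is $37623.7; Quinn's bid doesn't change that.
Original bid $27637.4: Quinn is not highest (top rival bid is $37623.7); payoff $0.
Alternative bid $39118.2: Quinn is highest, pays the top rival bid $37623.7; payoff $26613.1 − $37623.7 = −$11010.6.
Change in payoff = −$11010.6 − ($0) = −$11010.6.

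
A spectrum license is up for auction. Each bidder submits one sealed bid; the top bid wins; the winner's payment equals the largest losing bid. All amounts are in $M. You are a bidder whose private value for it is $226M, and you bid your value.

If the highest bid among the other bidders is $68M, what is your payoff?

Your bid $226M exceeds the highest competing bid $68M, so you win.
In a second-price auction the winner pays the second-highest bid, $68M.
Payoff = value − price = $226M − $68M = $158M.

$158M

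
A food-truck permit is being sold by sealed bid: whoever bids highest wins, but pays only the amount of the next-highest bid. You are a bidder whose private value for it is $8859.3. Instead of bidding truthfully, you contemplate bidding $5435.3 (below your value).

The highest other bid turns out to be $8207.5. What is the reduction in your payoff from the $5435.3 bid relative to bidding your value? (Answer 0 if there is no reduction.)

Bidding your value $8859.3: you win (since $8859.3 > $8207.5) and pay $8207.5. Payoff $651.8.
Bidding $5435.3: you lose. Payoff $0.
The competing bid $8207.5 lies between your shaded bid and your value, so underbidding forfeits an item you could have won at a profitable price.
Loss from deviating = $651.8 − ($0) = $651.8.
Truthful bidding weakly dominates here: raising your bid can only win items priced above your value, and lowering it can only forfeit items priced below.

$651.8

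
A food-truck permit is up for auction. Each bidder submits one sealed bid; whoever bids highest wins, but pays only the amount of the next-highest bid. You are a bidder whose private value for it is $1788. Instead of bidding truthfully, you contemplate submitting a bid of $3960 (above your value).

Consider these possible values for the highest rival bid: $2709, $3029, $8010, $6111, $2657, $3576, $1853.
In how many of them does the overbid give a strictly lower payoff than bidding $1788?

5

The deviation hurts exactly when the highest competing bid lies strictly between $1788 and $3960 — overbidding then wins at a price above your value.
$2709: inside the interval → strictly worse (loss $921).
$3029: inside the interval → strictly worse (loss $1241).
$8010: above both → same outcome either way.
$6111: above both → same outcome either way.
$2657: inside the interval → strictly worse (loss $869).
$3576: inside the interval → strictly worse (loss $1788).
$1853: inside the interval → strictly worse (loss $65).
Count: 5.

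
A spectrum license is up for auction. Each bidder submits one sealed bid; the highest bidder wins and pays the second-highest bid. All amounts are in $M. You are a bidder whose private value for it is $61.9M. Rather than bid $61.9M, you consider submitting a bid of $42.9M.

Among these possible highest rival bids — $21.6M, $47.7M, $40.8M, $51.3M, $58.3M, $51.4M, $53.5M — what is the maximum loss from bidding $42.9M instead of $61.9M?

$21.6M: same outcome either way → loss $0M.
$47.7M: truthful gives $14.2M, deviation gives $0M → loss $14.2M.
$40.8M: same outcome either way → loss $0M.
$51.3M: truthful gives $10.6M, deviation gives $0M → loss $10.6M.
$58.3M: truthful gives $3.6M, deviation gives $0M → loss $3.6M.
$51.4M: truthful gives $10.5M, deviation gives $0M → loss $10.5M.
$53.5M: truthful gives $8.4M, deviation gives $0M → loss $8.4M.
Maximum loss: $14.2M.

$14.2M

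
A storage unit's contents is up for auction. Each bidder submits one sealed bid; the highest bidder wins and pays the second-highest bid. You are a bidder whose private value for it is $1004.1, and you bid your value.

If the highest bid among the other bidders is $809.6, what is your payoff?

$194.5

Your bid $1004.1 exceeds the highest competing bid $809.6, so you win.
In a second-price auction the winner pays the second-highest bid, $809.6.
Payoff = value − price = $1004.1 − $809.6 = $194.5.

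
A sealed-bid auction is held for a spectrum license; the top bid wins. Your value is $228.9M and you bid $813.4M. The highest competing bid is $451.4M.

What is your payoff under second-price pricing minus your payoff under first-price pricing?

$362M

You have the highest bid, so you win under either rule.
Second-price: pay $451.4M → payoff −$222.5M.
First-price: pay your own bid $813.4M → payoff −$584.5M.
Difference = −$222.5M − (−$584.5M) = $362M.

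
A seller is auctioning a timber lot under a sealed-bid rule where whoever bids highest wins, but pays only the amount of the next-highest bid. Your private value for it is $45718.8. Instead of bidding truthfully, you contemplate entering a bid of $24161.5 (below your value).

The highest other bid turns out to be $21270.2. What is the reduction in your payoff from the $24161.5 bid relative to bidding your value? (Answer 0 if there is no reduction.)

Bidding your value $45718.8: you win (since $45718.8 > $21270.2) and pay $21270.2. Payoff $24448.6.
Bidding $24161.5: you win and pay $21270.2. Payoff $45718.8 − $21270.2 = $24448.6.
Difference = $24448.6 − $24448.6 = $0; both bids lead to the same outcome because the competing bid is below both your value and your alternative bid.

$0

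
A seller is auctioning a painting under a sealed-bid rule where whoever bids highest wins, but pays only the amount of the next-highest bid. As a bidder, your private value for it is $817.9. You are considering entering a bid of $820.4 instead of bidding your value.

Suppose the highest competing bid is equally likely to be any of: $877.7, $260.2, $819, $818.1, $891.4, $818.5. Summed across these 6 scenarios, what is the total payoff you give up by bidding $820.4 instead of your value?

The deviation costs you only when the competing bid falls strictly between $817.9 and $820.4; elsewhere both bids give the same outcome.
$877.7: outcomes coincide → loss $0.
$260.2: outcomes coincide → loss $0.
$819: truthful payoff $0, deviation payoff −$1.1 → loss $1.1.
$818.1: truthful payoff $0, deviation payoff −$0.2 → loss $0.2.
$891.4: outcomes coincide → loss $0.
$818.5: truthful payoff $0, deviation payoff −$0.6 → loss $0.6.
Total loss = $1.1 + $0.2 + $0.6 = $1.9.

$1.9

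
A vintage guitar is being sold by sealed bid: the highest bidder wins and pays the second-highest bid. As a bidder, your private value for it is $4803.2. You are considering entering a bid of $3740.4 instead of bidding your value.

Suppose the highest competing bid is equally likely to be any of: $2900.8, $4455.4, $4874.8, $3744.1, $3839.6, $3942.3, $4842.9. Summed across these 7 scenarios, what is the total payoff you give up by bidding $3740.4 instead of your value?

The deviation costs you only when the competing bid falls strictly between $3740.4 and $4803.2; elsewhere both bids give the same outcome.
$2900.8: outcomes coincide → loss $0.
$4455.4: truthful payoff $347.8, deviation payoff $0 → loss $347.8.
$4874.8: outcomes coincide → loss $0.
$3744.1: truthful payoff $1059.1, deviation payoff $0 → loss $1059.1.
$3839.6: truthful payoff $963.6, deviation payoff $0 → loss $963.6.
$3942.3: truthful payoff $860.9, deviation payoff $0 → loss $860.9.
$4842.9: outcomes coincide → loss $0.
Total loss = $347.8 + $1059.1 + $963.6 + $860.9 = $3231.4.

$3231.4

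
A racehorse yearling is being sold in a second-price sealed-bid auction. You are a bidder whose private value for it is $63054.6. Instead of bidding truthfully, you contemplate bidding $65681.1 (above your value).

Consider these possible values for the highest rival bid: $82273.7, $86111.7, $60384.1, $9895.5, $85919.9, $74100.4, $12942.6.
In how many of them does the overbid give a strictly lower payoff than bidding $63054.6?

0

The deviation hurts exactly when the highest competing bid lies strictly between $63054.6 and $65681.1 — overbidding then wins at a price above your value.
$82273.7: above both → same outcome either way.
$86111.7: above both → same outcome either way.
$60384.1: below both → same outcome either way.
$9895.5: below both → same outcome either way.
$85919.9: above both → same outcome either way.
$74100.4: above both → same outcome either way.
$12942.6: below both → same outcome either way.
Count: 0.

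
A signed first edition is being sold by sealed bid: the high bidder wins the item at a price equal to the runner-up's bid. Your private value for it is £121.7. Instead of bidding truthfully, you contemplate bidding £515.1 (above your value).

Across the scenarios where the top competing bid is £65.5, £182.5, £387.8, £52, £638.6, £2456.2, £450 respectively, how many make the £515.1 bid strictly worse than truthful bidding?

3

The deviation hurts exactly when the highest competing bid lies strictly between £121.7 and £515.1 — overbidding then wins at a price above your value.
£65.5: below both → same outcome either way.
£182.5: inside the interval → strictly worse (loss £60.8).
£387.8: inside the interval → strictly worse (loss £266.1).
£52: below both → same outcome either way.
£638.6: above both → same outcome either way.
£2456.2: above both → same outcome either way.
£450: inside the interval → strictly worse (loss £328.3).
Count: 3.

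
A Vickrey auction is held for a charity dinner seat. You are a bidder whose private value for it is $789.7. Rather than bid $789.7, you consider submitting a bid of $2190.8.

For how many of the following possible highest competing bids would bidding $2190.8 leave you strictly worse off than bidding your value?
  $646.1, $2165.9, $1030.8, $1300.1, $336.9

The deviation hurts exactly when the highest competing bid lies strictly between $789.7 and $2190.8 — overbidding then wins at a price above your value.
$646.1: below both → same outcome either way.
$2165.9: inside the interval → strictly worse (loss $1376.2).
$1030.8: inside the interval → strictly worse (loss $241.1).
$1300.1: inside the interval → strictly worse (loss $510.4).
$336.9: below both → same outcome either way.
Count: 3.

3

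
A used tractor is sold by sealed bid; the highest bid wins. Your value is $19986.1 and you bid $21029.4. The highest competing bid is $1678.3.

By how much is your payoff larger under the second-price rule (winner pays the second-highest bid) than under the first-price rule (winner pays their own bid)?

$19351.1

You have the highest bid, so you win under either rule.
Second-price: pay $1678.3 → payoff $18307.8.
First-price: pay your own bid $21029.4 → payoff −$1043.3.
Difference = $18307.8 − (−$1043.3) = $19351.1.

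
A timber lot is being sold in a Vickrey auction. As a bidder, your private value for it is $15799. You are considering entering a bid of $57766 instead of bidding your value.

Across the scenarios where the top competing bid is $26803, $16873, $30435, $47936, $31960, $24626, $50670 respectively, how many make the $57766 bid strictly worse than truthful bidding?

7

The deviation hurts exactly when the highest competing bid lies strictly between $15799 and $57766 — overbidding then wins at a price above your value.
$26803: inside the interval → strictly worse (loss $11004).
$16873: inside the interval → strictly worse (loss $1074).
$30435: inside the interval → strictly worse (loss $14636).
$47936: inside the interval → strictly worse (loss $32137).
$31960: inside the interval → strictly worse (loss $16161).
$24626: inside the interval → strictly worse (loss $8827).
$50670: inside the interval → strictly worse (loss $34871).
Count: 7.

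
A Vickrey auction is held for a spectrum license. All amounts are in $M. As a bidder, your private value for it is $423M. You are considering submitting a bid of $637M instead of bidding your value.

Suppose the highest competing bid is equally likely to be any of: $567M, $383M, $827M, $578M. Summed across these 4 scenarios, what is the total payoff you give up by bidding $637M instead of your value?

The deviation costs you only when the competing bid falls strictly between $423M and $637M; elsewhere both bids give the same outcome.
$567M: truthful payoff $0M, deviation payoff −$144M → loss $144M.
$383M: outcomes coincide → loss $0M.
$827M: outcomes coincide → loss $0M.
$578M: truthful payoff $0M, deviation payoff −$155M → loss $155M.
Total loss = $144M + $155M = $299M.
In a second-price auction your bid sets only whether you win, not what you pay, so bidding your true value is weakly dominant.

$299M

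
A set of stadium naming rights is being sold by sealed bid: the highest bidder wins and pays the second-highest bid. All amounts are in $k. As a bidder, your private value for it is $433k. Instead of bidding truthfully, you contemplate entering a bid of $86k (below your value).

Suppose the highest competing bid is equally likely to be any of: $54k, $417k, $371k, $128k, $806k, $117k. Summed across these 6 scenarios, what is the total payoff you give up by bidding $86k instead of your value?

$699k

The deviation costs you only when the competing bid falls strictly between $86k and $433k; elsewhere both bids give the same outcome.
$54k: outcomes coincide → loss $0k.
$417k: truthful payoff $16k, deviation payoff $0k → loss $16k.
$371k: truthful payoff $62k, deviation payoff $0k → loss $62k.
$128k: truthful payoff $305k, deviation payoff $0k → loss $305k.
$806k: outcomes coincide → loss $0k.
$117k: truthful payoff $316k, deviation payoff $0k → loss $316k.
Total loss = $16k + $62k + $305k + $316k = $699k.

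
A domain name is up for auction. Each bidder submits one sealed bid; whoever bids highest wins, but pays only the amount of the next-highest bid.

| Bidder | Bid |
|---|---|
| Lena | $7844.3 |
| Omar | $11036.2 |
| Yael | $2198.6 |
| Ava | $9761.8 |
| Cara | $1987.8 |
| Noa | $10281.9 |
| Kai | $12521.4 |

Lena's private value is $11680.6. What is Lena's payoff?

Highest bid: Kai at $12521.4, so Kai wins.
Second-highest bid: Omar at $11036.2 — that is the price the winner pays.
Lena did not win, so Lena pays nothing and receives nothing: payoff $0.

$0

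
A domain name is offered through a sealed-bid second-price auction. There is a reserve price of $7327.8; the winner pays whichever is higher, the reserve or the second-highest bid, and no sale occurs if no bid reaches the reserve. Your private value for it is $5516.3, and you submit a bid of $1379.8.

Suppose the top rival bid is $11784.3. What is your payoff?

$0

Your bid $1379.8 is below the highest competing bid $11784.3, so you lose. Payoff $0.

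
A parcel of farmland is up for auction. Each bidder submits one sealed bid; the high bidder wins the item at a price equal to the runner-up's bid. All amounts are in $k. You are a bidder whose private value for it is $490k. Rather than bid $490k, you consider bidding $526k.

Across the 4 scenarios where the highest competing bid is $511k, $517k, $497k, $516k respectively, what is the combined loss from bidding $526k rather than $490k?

$81k

The deviation costs you only when the competing bid falls strictly between $490k and $526k; elsewhere both bids give the same outcome.
$511k: truthful payoff $0k, deviation payoff −$21k → loss $21k.
$517k: truthful payoff $0k, deviation payoff −$27k → loss $27k.
$497k: truthful payoff $0k, deviation payoff −$7k → loss $7k.
$516k: truthful payoff $0k, deviation payoff −$26k → loss $26k.
Total loss = $21k + $27k + $7k + $26k = $81k.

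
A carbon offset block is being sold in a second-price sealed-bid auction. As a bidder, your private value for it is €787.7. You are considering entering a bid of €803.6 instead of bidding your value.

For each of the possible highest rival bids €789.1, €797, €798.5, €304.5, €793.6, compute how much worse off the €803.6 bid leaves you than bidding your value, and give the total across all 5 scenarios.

The deviation costs you only when the competing bid falls strictly between €787.7 and €803.6; elsewhere both bids give the same outcome.
€789.1: truthful payoff €0, deviation payoff −€1.4 → loss €1.4.
€797: truthful payoff €0, deviation payoff −€9.3 → loss €9.3.
€798.5: truthful payoff €0, deviation payoff −€10.8 → loss €10.8.
€304.5: outcomes coincide → loss €0.
€793.6: truthful payoff €0, deviation payoff −€5.9 → loss €5.9.
Total loss = €1.4 + €9.3 + €10.8 + €5.9 = €27.4.
Because the price is fixed by the runner-up's bid, deviating from your value can only change a good outcome into a bad one — never the reverse.

€27.4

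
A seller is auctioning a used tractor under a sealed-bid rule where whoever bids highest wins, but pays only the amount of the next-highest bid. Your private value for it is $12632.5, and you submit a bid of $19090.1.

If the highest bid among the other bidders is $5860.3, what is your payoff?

$6772.2

Your bid $19090.1 exceeds the highest competing bid $5860.3, so you win.
In a second-price auction the winner pays the second-highest bid, $5860.3.
Payoff = value − price = $12632.5 − $5860.3 = $6772.2.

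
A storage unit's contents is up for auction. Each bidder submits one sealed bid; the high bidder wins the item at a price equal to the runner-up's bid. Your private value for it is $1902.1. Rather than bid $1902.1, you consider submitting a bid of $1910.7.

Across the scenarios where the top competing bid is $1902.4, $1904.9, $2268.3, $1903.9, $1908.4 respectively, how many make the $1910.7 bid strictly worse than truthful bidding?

4

The deviation hurts exactly when the highest competing bid lies strictly between $1902.1 and $1910.7 — overbidding then wins at a price above your value.
$1902.4: inside the interval → strictly worse (loss $0.3).
$1904.9: inside the interval → strictly worse (loss $2.8).
$2268.3: above both → same outcome either way.
$1903.9: inside the interval → strictly worse (loss $1.8).
$1908.4: inside the interval → strictly worse (loss $6.3).
Count: 4.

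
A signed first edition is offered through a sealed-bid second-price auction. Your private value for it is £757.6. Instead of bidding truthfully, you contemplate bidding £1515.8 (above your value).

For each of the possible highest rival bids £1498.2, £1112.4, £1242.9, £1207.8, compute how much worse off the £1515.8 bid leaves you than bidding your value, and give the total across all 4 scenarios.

The deviation costs you only when the competing bid falls strictly between £757.6 and £1515.8; elsewhere both bids give the same outcome.
£1498.2: truthful payoff £0, deviation payoff −£740.6 → loss £740.6.
£1112.4: truthful payoff £0, deviation payoff −£354.8 → loss £354.8.
£1242.9: truthful payoff £0, deviation payoff −£485.3 → loss £485.3.
£1207.8: truthful payoff £0, deviation payoff −£450.2 → loss £450.2.
Total loss = £740.6 + £354.8 + £485.3 + £450.2 = £2030.9.
In a second-price auction your bid sets only whether you win, not what you pay, so bidding your true value is weakly dominant.

£2030.9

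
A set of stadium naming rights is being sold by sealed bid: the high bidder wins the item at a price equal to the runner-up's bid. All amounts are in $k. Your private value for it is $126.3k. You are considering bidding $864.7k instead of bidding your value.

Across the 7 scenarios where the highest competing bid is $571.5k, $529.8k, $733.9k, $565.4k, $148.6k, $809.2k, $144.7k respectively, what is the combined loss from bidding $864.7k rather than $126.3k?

The deviation costs you only when the competing bid falls strictly between $126.3k and $864.7k; elsewhere both bids give the same outcome.
$571.5k: truthful payoff $0k, deviation payoff −$445.2k → loss $445.2k.
$529.8k: truthful payoff $0k, deviation payoff −$403.5k → loss $403.5k.
$733.9k: truthful payoff $0k, deviation payoff −$607.6k → loss $607.6k.
$565.4k: truthful payoff $0k, deviation payoff −$439.1k → loss $439.1k.
$148.6k: truthful payoff $0k, deviation payoff −$22.3k → loss $22.3k.
$809.2k: truthful payoff $0k, deviation payoff −$682.9k → loss $682.9k.
$144.7k: truthful payoff $0k, deviation payoff −$18.4k → loss $18.4k.
Total loss = $445.2k + $403.5k + $607.6k + $439.1k + $22.3k + $682.9k + $18.4k = $2619k.

$2619k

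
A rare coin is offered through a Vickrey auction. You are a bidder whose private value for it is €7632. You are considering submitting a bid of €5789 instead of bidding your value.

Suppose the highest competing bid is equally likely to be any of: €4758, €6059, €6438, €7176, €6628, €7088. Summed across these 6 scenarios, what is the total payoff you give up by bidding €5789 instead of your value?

€4771

The deviation costs you only when the competing bid falls strictly between €5789 and €7632; elsewhere both bids give the same outcome.
€4758: outcomes coincide → loss €0.
€6059: truthful payoff €1573, deviation payoff €0 → loss €1573.
€6438: truthful payoff €1194, deviation payoff €0 → loss €1194.
€7176: truthful payoff €456, deviation payoff €0 → loss €456.
€6628: truthful payoff €1004, deviation payoff €0 → loss €1004.
€7088: truthful payoff €544, deviation payoff €0 → loss €544.
Total loss = €1573 + €1194 + €456 + €1004 + €544 = €4771.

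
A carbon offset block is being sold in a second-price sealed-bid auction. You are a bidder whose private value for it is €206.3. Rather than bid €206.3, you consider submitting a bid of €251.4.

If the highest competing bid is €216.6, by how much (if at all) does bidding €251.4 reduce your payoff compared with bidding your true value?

Bidding your value €206.3: you lose (since €206.3 < €216.6). Payoff €0.
Bidding €251.4: you win and pay €216.6. Payoff €206.3 − €216.6 = −€10.3.
The competing bid €216.6 lies between your value and your inflated bid, so overbidding wins an item priced above your value.
Loss from deviating = €0 − (−€10.3) = €10.3.
Because the price is fixed by the runner-up's bid, deviating from your value can only change a good outcome into a bad one — never the reverse.

€10.3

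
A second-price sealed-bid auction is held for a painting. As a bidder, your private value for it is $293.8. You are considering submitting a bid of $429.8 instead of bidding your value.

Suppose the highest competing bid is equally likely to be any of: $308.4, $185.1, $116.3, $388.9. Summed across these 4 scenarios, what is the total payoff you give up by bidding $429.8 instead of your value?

The deviation costs you only when the competing bid falls strictly between $293.8 and $429.8; elsewhere both bids give the same outcome.
$308.4: truthful payoff $0, deviation payoff −$14.6 → loss $14.6.
$185.1: outcomes coincide → loss $0.
$116.3: outcomes coincide → loss $0.
$388.9: truthful payoff $0, deviation payoff −$95.1 → loss $95.1.
Total loss = $14.6 + $95.1 = $109.7.
Truthful bidding weakly dominates here: raising your bid can only win items priced above your value, and lowering it can only forfeit items priced below.

$109.7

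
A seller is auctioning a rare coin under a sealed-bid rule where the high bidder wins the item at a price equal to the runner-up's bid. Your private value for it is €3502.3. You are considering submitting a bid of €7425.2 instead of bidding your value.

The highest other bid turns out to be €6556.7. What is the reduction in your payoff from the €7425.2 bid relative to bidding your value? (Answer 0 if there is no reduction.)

€3054.4

Bidding your value €3502.3: you lose (since €3502.3 < €6556.7). Payoff €0.
Bidding €7425.2: you win and pay €6556.7. Payoff €3502.3 − €6556.7 = −€3054.4.
The competing bid €6556.7 lies between your value and your inflated bid, so overbidding wins an item priced above your value.
Loss from deviating = €0 − (−€3054.4) = €3054.4.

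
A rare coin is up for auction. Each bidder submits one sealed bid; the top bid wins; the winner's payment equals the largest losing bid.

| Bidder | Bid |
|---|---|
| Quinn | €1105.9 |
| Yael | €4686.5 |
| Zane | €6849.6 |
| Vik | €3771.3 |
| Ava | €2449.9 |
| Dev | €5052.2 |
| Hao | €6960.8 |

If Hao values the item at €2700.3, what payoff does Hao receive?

−€4149.3

Highest bid: Hao at €6960.8, so Hao wins.
Second-highest bid: Zane at €6849.6 — that is the price the winner pays.
Hao's payoff = value − price = €2700.3 − €6849.6 = −€4149.3.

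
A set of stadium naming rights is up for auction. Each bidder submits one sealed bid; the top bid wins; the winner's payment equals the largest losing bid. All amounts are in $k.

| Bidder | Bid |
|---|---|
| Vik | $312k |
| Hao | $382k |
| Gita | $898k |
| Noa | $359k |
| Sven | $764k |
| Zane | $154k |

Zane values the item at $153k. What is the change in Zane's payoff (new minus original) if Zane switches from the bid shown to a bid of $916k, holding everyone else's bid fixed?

−$745k

The highest bid among the other bidders is $898k; Zane's bid doesn't change that.
Original bid $154k: Zane is not highest (top rival bid is $898k); payoff $0k.
Alternative bid $916k: Zane is highest, pays the top rival bid $898k; payoff $153k − $898k = −$745k.
Change in payoff = −$745k − ($0k) = −$745k.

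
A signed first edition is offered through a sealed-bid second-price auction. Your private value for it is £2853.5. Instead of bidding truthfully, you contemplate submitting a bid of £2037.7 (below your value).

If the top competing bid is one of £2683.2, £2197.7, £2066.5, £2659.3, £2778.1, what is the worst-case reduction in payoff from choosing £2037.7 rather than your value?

£787

£2683.2: truthful gives £170.3, deviation gives £0 → loss £170.3.
£2197.7: truthful gives £655.8, deviation gives £0 → loss £655.8.
£2066.5: truthful gives £787, deviation gives £0 → loss £787.
£2659.3: truthful gives £194.2, deviation gives £0 → loss £194.2.
£2778.1: truthful gives £75.4, deviation gives £0 → loss £75.4.
Maximum loss: £787.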